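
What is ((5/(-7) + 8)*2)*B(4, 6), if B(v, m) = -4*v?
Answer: -1632/7 ≈ -233.14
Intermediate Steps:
((5/(-7) + 8)*2)*B(4, 6) = ((5/(-7) + 8)*2)*(-4*4) = ((5*(-⅐) + 8)*2)*(-16) = ((-5/7 + 8)*2)*(-16) = ((51/7)*2)*(-16) = (102/7)*(-16) = -1632/7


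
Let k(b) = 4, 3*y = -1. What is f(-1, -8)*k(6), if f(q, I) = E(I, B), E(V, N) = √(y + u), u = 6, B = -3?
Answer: 4*√51/3 ≈ 9.5219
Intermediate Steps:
y = -⅓ (y = (⅓)*(-1) = -⅓ ≈ -0.33333)
E(V, N) = √51/3 (E(V, N) = √(-⅓ + 6) = √(17/3) = √51/3)
f(q, I) = √51/3
f(-1, -8)*k(6) = (√51/3)*4 = 4*√51/3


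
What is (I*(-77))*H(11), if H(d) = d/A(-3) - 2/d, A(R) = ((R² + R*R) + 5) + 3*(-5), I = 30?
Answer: -11025/4 ≈ -2756.3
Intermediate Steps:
A(R) = -10 + 2*R² (A(R) = ((R² + R²) + 5) - 15 = (2*R² + 5) - 15 = (5 + 2*R²) - 15 = -10 + 2*R²)
H(d) = -2/d + d/8 (H(d) = d/(-10 + 2*(-3)²) - 2/d = d/(-10 + 2*9) - 2/d = d/(-10 + 18) - 2/d = d/8 - 2/d = -2/d + d/8)
(I*(-77))*H(11) = (30*(-77))*(-2/11 + (⅛)*11) = -2310*(-2*1/11 + 11/8) = -2310*(-2/11 + 11/8) = -2310*105/88 = -11025/4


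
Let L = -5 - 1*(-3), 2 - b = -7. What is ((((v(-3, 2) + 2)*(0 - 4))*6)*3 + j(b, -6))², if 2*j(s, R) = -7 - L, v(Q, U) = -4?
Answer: 80089/4 ≈ 20022.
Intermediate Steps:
b = 9 (b = 2 - 1*(-7) = 2 + 7 = 9)
L = -2 (L = -5 + 3 = -2)
j(s, R) = -5/2 (j(s, R) = (-7 - 1*(-2))/2 = (-7 + 2)/2 = (½)*(-5) = -5/2)
((((v(-3, 2) + 2)*(0 - 4))*6)*3 + j(b, -6))² = ((((-4 + 2)*(0 - 4))*6)*3 - 5/2)² = ((-2*(-4)*6)*3 - 5/2)² = ((8*6)*3 - 5/2)² = (48*3 - 5/2)² = (144 - 5/2)² = (283/2)² = 80089/4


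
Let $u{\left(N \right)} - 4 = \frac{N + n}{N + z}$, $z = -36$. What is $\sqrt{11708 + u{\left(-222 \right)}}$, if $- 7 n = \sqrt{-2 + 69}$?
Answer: $\frac{\sqrt{38203087356 + 1806 \sqrt{67}}}{1806} \approx 108.23$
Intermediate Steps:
$n = - \frac{\sqrt{67}}{7}$ ($n = - \frac{\sqrt{-2 + 69}}{7} = - \frac{\sqrt{67}}{7} \approx -1.1693$)
$u{\left(N \right)} = 4 + \frac{N - \frac{\sqrt{67}}{7}}{-36 + N}$ ($u{\left(N \right)} = 4 + \frac{N - \frac{\sqrt{67}}{7}}{N - 36} = 4 + \frac{N - \frac{\sqrt{67}}{7}}{-36 + N}$)
$\sqrt{11708 + u{\left(-222 \right)}} = \sqrt{11708 + \frac{-1008 - \sqrt{67} + 35 \left(-222\right)}{7 \left(-36 - 222\right)}} = \sqrt{11708 + \frac{-1008 - \sqrt{67} - 7770}{7 \left(-258\right)}} = \sqrt{11708 + \frac{1}{7} \left(- \frac{1}{258}\right) \left(-8778 - \sqrt{67}\right)} = \sqrt{11708 + \left(\frac{209}{43} + \frac{\sqrt{67}}{1806}\right)} = \sqrt{\frac{503653}{43} + \frac{\sqrt{67}}{1806}}$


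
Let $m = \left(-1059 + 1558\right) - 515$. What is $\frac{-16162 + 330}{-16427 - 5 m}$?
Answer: $\frac{15832}{16347} \approx 0.9685$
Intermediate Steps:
$m = -16$ ($m = 499 - 515 = -16$)
$\frac{-16162 + 330}{-16427 - 5 m} = \frac{-16162 + 330}{-16427 - -80} = - \frac{15832}{-16427 + 80} = - \frac{15832}{-16347} = \left(-15832\right) \left(- \frac{1}{16347}\right) = \frac{15832}{16347}$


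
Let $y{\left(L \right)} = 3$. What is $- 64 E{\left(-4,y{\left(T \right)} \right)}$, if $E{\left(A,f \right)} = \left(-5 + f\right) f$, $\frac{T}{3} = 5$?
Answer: $384$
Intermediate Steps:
$T = 15$ ($T = 3 \cdot 5 = 15$)
$E{\left(A,f \right)} = f \left(-5 + f\right)$
$- 64 E{\left(-4,y{\left(T \right)} \right)} = - 64 \cdot 3 \left(-5 + 3\right) = - 64 \cdot 3 \left(-2\right) = \left(-64\right) \left(-6\right) = 384$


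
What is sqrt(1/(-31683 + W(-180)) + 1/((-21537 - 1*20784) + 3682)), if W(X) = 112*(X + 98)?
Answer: 3*I*sqrt(13949416154842)/1579060013 ≈ 0.0070958*I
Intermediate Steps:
W(X) = 10976 + 112*X (W(X) = 112*(98 + X) = 10976 + 112*X)
sqrt(1/(-31683 + W(-180)) + 1/((-21537 - 1*20784) + 3682)) = sqrt(1/(-31683 + (10976 + 112*(-180))) + 1/((-21537 - 1*20784) + 3682)) = sqrt(1/(-31683 + (10976 - 20160)) + 1/((-21537 - 20784) + 3682)) = sqrt(1/(-31683 - 9184) + 1/(-42321 + 3682)) = sqrt(1/(-40867) + 1/(-38639)) = sqrt(-1/40867 - 1/38639) = sqrt(-79506/1579060013) = 3*I*sqrt(13949416154842)/1579060013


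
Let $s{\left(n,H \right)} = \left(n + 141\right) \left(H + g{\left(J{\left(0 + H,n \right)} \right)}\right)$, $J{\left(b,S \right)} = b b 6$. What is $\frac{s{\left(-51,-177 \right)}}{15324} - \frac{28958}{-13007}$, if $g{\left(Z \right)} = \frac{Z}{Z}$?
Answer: $\frac{19810126}{16609939} \approx 1.1927$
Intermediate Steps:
$J{\left(b,S \right)} = 6 b^{2}$ ($J{\left(b,S \right)} = b^{2} \cdot 6 = 6 b^{2}$)
$g{\left(Z \right)} = 1$
$s{\left(n,H \right)} = \left(1 + H\right) \left(141 + n\right)$ ($s{\left(n,H \right)} = \left(n + 141\right) \left(H + 1\right) = \left(141 + n\right) \left(1 + H\right) = \left(1 + H\right) \left(141 + n\right)$)
$\frac{s{\left(-51,-177 \right)}}{15324} - \frac{28958}{-13007} = \frac{141 - 51 + 141 \left(-177\right) - -9027}{15324} - \frac{28958}{-13007} = \left(141 - 51 - 24957 + 9027\right) \frac{1}{15324} - - \frac{28958}{13007} = \left(-15840\right) \frac{1}{15324} + \frac{28958}{13007} = - \frac{1320}{1277} + \frac{28958}{13007} = \frac{19810126}{16609939}$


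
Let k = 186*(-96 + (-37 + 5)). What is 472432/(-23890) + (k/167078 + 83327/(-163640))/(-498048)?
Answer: -321654196246046569999/16265450386054917120 ≈ -19.775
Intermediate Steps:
k = -23808 (k = 186*(-96 - 32) = 186*(-128) = -23808)
472432/(-23890) + (k/167078 + 83327/(-163640))/(-498048) = 472432/(-23890) + (-23808/167078 + 83327/(-163640))/(-498048) = 472432*(-1/23890) + (-23808*1/167078 + 83327*(-1/163640))*(-1/498048) = -236216/11945 + (-11904/83539 - 83327/163640)*(-1/498048) = -236216/11945 - 8909024813/13670321960*(-1/498048) = -236216/11945 + 8909024813/6808476511534080 = -321654196246046569999/16265450386054917120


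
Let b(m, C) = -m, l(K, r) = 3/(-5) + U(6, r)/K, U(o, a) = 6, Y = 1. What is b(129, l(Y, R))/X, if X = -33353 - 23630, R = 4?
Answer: 129/56983 ≈ 0.0022638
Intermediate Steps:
l(K, r) = -3/5 + 6/K (l(K, r) = 3/(-5) + 6/K = 3*(-1/5) + 6/K = -3/5 + 6/K)
X = -56983
b(129, l(Y, R))/X = -1*129/(-56983) = -129*(-1/56983) = 129/56983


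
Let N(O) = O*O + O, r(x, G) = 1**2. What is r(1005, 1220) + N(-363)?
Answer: 131407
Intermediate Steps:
r(x, G) = 1
N(O) = O + O**2 (N(O) = O**2 + O = O + O**2)
r(1005, 1220) + N(-363) = 1 - 363*(1 - 363) = 1 - 363*(-362) = 1 + 131406 = 131407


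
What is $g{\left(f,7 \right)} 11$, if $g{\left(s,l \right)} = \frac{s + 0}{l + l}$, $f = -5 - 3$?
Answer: $- \frac{44}{7} \approx -6.2857$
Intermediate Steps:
$f = -8$ ($f = -5 - 3 = -8$)
$g{\left(s,l \right)} = \frac{s}{2 l}$
$g{\left(f,7 \right)} 11 = \frac{1}{2} \left(-8\right) \frac{1}{7} \cdot 11 = \left(- \frac{4}{7}\right) 11 = - \frac{44}{7}$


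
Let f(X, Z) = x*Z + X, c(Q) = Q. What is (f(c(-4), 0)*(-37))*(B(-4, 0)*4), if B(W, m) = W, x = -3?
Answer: -2368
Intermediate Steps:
f(X, Z) = X - 3*Z (f(X, Z) = -3*Z + X = X - 3*Z)
(f(c(-4), 0)*(-37))*(B(-4, 0)*4) = ((-4 - 3*0)*(-37))*(-4*4) = ((-4 + 0)*(-37))*(-16) = -4*(-37)*(-16) = 148*(-16) = -2368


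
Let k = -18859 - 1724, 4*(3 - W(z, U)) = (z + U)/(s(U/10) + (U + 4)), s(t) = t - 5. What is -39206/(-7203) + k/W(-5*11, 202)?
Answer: -10403298958/1433397 ≈ -7257.8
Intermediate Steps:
s(t) = -5 + t
W(z, U) = 3 - (U + z)/(4*(-1 + 11*U/10)) (W(z, U) = 3 - (z + U)/(4*((-5 + U/10) + (U + 4))) = 3 - (U + z)/(4*((-5 + U*(⅒)) + (4 + U))) = 3 - (U + z)/(4*((-5 + U/10) + (4 + U))) = 3 - (U + z)/(4*(-1 + 11*U/10)))
k = -20583
-39206/(-7203) + k/W(-5*11, 202) = -39206/(-7203) - 20583*2*(-10 + 11*202)/(-60 - (-25)*11 + 61*202) = -39206*(-1/7203) - 20583*2*(-10 + 2222)/(-60 - 5*(-55) + 12322) = 39206/7203 - 20583*4424/(-60 + 275 + 12322) = 39206/7203 - 20583/((½)*(1/2212)*12537) = 39206/7203 - 20583/1791/632 = 39206/7203 - 20583*632/1791 = 39206/7203 - 1445384/199 = -10403298958/1433397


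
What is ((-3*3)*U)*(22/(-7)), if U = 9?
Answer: 1782/7 ≈ 254.57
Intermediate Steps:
((-3*3)*U)*(22/(-7)) = (-3*3*9)*(22/(-7)) = (-9*9)*(22*(-⅐)) = -81*(-22/7) = 1782/7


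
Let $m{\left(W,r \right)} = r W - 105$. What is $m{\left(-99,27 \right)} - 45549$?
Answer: $-48327$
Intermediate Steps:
$m{\left(W,r \right)} = -105 + W r$ ($m{\left(W,r \right)} = W r - 105 = -105 + W r$)
$m{\left(-99,27 \right)} - 45549 = \left(-105 - 2673\right) - 45549 = -2778 - 45549 = -48327$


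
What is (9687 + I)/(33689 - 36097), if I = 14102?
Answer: -23789/2408 ≈ -9.8792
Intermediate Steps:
(9687 + I)/(33689 - 36097) = (9687 + 14102)/(33689 - 36097) = 23789/(-2408) = 23789*(-1/2408) = -23789/2408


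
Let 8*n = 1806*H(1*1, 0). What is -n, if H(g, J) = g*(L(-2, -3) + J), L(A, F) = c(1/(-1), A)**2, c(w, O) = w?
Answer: -903/4 ≈ -225.75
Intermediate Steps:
L(A, F) = 1 (L(A, F) = (1/(-1))**2 = (-1)**2 = 1)
H(g, J) = g*(1 + J)
n = 903/4 (n = (1806*((1*1)*(1 + 0)))/8 = (1806*(1*1))/8 = (1806*1)/8 = (1/8)*1806 = 903/4 ≈ 225.75)
-n = -1*903/4 = -903/4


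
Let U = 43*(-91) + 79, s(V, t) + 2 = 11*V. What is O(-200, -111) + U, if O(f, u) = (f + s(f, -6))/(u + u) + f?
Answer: -446573/111 ≈ -4023.2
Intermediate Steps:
s(V, t) = -2 + 11*V
O(f, u) = f + (-2 + 12*f)/(2*u) (O(f, u) = (f + (-2 + 11*f))/(u + u) + f = (-2 + 12*f)/((2*u)) + f = (-2 + 12*f)*(1/(2*u)) + f = (-2 + 12*f)/(2*u) + f = f + (-2 + 12*f)/(2*u))
U = -3834 (U = -3913 + 79 = -3834)
O(-200, -111) + U = (-1 + 6*(-200) - 200*(-111))/(-111) - 3834 = -(-1 - 1200 + 22200)/111 - 3834 = -1/111*20999 - 3834 = -20999/111 - 3834 = -446573/111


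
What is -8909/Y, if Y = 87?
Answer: -8909/87 ≈ -102.40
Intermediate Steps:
-8909/Y = -8909/87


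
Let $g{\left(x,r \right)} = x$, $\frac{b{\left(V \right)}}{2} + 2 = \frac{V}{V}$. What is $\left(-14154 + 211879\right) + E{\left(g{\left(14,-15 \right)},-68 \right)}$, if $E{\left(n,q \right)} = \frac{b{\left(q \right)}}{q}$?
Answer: $\frac{6722651}{34} \approx 1.9773 \cdot 10^{5}$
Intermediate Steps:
$b{\left(V \right)} = -2$ ($b{\left(V \right)} = -4 + 2 \frac{V}{V} = -4 + 2 \cdot 1 = -4 + 2 = -2$)
$E{\left(n,q \right)} = - \frac{2}{q}$
$\left(-14154 + 211879\right) + E{\left(g{\left(14,-15 \right)},-68 \right)} = \left(-14154 + 211879\right) - \frac{2}{-68} = 197725 - - \frac{1}{34} = 197725 + \frac{1}{34} = \frac{6722651}{34}$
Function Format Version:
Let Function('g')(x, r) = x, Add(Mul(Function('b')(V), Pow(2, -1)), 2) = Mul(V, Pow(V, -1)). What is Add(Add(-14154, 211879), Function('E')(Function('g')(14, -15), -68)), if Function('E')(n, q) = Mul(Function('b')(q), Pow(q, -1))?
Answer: Rational(6722651, 34) ≈ 1.9773e+5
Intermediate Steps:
Function('b')(V) = -2 (Function('b')(V) = Add(-4, Mul(2, Mul(V, Pow(V, -1)))) = Add(-4, Mul(2, 1)) = Add(-4, 2) = -2)
Function('E')(n, q) = Mul(-2, Pow(q, -1))
Add(Add(-14154, 211879), Function('E')(Function('g')(14, -15), -68)) = Add(Add(-14154, 211879), Mul(-2, Pow(-68, -1))) = Add(197725, Mul(-2, Rational(-1, 68))) = Add(197725, Rational(1, 34)) = Rational(6722651, 34)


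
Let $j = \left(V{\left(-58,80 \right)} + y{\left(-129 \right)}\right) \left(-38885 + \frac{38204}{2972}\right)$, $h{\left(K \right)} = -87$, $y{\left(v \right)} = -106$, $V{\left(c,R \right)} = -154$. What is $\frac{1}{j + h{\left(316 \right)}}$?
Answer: $\frac{743}{7509256399} \approx 9.8944 \cdot 10^{-8}$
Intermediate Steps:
$j = \frac{7509321040}{743}$ ($j = \left(-154 - 106\right) \left(-38885 + \frac{38204}{2972}\right) = - 260 \left(-38885 + 38204 \cdot \frac{1}{2972}\right) = - 260 \left(-38885 + \frac{9551}{743}\right) = \left(-260\right) \left(- \frac{28882004}{743}\right) = \frac{7509321040}{743} \approx 1.0107 \cdot 10^{7}$)
$\frac{1}{j + h{\left(316 \right)}} = \frac{1}{\frac{7509321040}{743} - 87} = \frac{1}{\frac{7509256399}{743}} = \frac{743}{7509256399}$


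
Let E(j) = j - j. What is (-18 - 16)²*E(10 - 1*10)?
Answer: 0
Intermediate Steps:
E(j) = 0
(-18 - 16)²*E(10 - 1*10) = (-18 - 16)²*0 = (-34)²*0 = 1156*0 = 0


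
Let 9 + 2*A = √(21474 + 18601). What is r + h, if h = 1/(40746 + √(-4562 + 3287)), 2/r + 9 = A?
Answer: 30151478924/10887286020781 + 10*√1603/19673 - 5*I*√51/1660237791 ≈ 0.023121 - 2.1507e-8*I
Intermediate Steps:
A = -9/2 + 5*√1603/2 (A = -9/2 + √(21474 + 18601)/2 = -9/2 + √40075/2 = -9/2 + (5*√1603)/2 = -9/2 + 5*√1603/2 ≈ 95.594)
r = 2/(-27/2 + 5*√1603/2) (r = 2/(-9 + (-9/2 + 5*√1603/2)) = 2/(-27/2 + 5*√1603/2) ≈ 0.023096)
h = 1/(40746 + 5*I*√51) (h = 1/(40746 + √(-1275)) = 1/(40746 + 5*I*√51) ≈ 2.4542e-5 - 2.15e-8*I)
r + h = (54/19673 + 10*√1603/19673) + (13582/553412597 - 5*I*√51/1660237791) = 30151478924/10887286020781 + 10*√1603/19673 - 5*I*√51/1660237791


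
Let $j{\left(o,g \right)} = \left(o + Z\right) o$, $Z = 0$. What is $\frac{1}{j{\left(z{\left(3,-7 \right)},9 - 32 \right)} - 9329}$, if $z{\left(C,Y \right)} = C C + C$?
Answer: $- \frac{1}{9185} \approx -0.00010887$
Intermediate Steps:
$z{\left(C,Y \right)} = C + C^{2}$ ($z{\left(C,Y \right)} = C^{2} + C = C + C^{2}$)
$j{\left(o,g \right)} = o^{2}$ ($j{\left(o,g \right)} = \left(o + 0\right) o = o o = o^{2}$)
$\frac{1}{j{\left(z{\left(3,-7 \right)},9 - 32 \right)} - 9329} = \frac{1}{\left(3 \left(1 + 3\right)\right)^{2} - 9329} = \frac{1}{\left(3 \cdot 4\right)^{2} - 9329} = \frac{1}{12^{2} - 9329} = \frac{1}{144 - 9329} = \frac{1}{-9185} = - \frac{1}{9185}$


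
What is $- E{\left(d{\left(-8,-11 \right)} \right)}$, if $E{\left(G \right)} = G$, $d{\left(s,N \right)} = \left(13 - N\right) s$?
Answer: $192$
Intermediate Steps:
$d{\left(s,N \right)} = s \left(13 - N\right)$
$- E{\left(d{\left(-8,-11 \right)} \right)} = - \left(-8\right) \left(13 - -11\right) = - \left(-8\right) \left(13 + 11\right) = - \left(-8\right) 24 = \left(-1\right) \left(-192\right) = 192$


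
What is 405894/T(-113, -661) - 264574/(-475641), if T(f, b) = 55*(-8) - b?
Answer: 193118298908/105116661 ≈ 1837.2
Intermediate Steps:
T(f, b) = -440 - b
405894/T(-113, -661) - 264574/(-475641) = 405894/(-440 - 1*(-661)) - 264574/(-475641) = 405894/(-440 + 661) - 264574*(-1/475641) = 405894/221 + 264574/475641 = 193118298908/105116661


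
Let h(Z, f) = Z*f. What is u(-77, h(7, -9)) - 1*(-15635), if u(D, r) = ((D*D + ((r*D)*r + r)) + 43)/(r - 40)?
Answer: 1910109/103 ≈ 18545.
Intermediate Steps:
u(D, r) = (43 + r + D**2 + D*r**2)/(-40 + r) (u(D, r) = ((D**2 + ((D*r)*r + r)) + 43)/(-40 + r) = ((D**2 + (D*r**2 + r)) + 43)/(-40 + r) = ((D**2 + (r + D*r**2)) + 43)/(-40 + r) = ((r + D**2 + D*r**2) + 43)/(-40 + r) = (43 + r + D**2 + D*r**2)/(-40 + r))
u(-77, h(7, -9)) - 1*(-15635) = (43 + 7*(-9) + (-77)**2 - 77*(7*(-9))**2)/(-40 + 7*(-9)) - 1*(-15635) = (43 - 63 + 5929 - 77*(-63)**2)/(-40 - 63) + 15635 = (43 - 63 + 5929 - 77*3969)/(-103) + 15635 = -(43 - 63 + 5929 - 305613)/103 + 15635 = -1/103*(-299704) + 15635 = 299704/103 + 15635 = 1910109/103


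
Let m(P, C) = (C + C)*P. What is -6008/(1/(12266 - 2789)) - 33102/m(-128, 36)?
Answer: -29152159953/512 ≈ -5.6938e+7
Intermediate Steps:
m(P, C) = 2*C*P (m(P, C) = (2*C)*P = 2*C*P)
-6008/(1/(12266 - 2789)) - 33102/m(-128, 36) = -6008/(1/(12266 - 2789)) - 33102/(2*36*(-128)) = -6008/(1/9477) - 33102/(-9216) = -6008/1/9477 - 33102*(-1/9216) = -6008*9477 + 1839/512 = -56937816 + 1839/512 = -29152159953/512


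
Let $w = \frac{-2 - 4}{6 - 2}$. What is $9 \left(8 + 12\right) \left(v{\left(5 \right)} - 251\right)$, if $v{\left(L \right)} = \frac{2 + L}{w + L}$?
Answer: $-44820$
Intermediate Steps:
$w = - \frac{3}{2}$ ($w = - \frac{6}{4} = \left(-6\right) \frac{1}{4} = - \frac{3}{2} \approx -1.5$)
$v{\left(L \right)} = \frac{2 + L}{- \frac{3}{2} + L}$
$9 \left(8 + 12\right) \left(v{\left(5 \right)} - 251\right) = 9 \left(8 + 12\right) \left(\frac{2 \left(2 + 5\right)}{-3 + 2 \cdot 5} - 251\right) = 9 \cdot 20 \left(2 \frac{1}{-3 + 10} \cdot 7 - 251\right) = 180 \left(2 \cdot \frac{1}{7} \cdot 7 - 251\right) = 180 \left(2 - 251\right) = 180 \left(-249\right) = -44820$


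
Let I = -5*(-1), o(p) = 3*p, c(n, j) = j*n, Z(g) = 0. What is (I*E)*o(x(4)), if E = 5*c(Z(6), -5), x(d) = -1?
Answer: 0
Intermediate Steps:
I = 5
E = 0 (E = 5*(-5*0) = 5*0 = 0)
(I*E)*o(x(4)) = (5*0)*(3*(-1)) = 0*(-3) = 0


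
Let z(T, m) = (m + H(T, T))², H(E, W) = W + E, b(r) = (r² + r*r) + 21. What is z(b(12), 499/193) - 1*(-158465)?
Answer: 20248234314/37249 ≈ 5.4359e+5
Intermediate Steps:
b(r) = 21 + 2*r² (b(r) = (r² + r²) + 21 = 2*r² + 21 = 21 + 2*r²)
H(E, W) = E + W
z(T, m) = (m + 2*T)² (z(T, m) = (m + (T + T))² = (m + 2*T)²)
z(b(12), 499/193) - 1*(-158465) = (499/193 + 2*(21 + 2*12²))² - 1*(-158465) = (499*(1/193) + 2*(21 + 2*144))² + 158465 = (499/193 + 2*(21 + 288))² + 158465 = (499/193 + 2*309)² + 158465 = (499/193 + 618)² + 158465 = (119773/193)² + 158465 = 14345571529/37249 + 158465 = 20248234314/37249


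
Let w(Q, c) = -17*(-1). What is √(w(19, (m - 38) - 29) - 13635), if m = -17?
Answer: I*√13618 ≈ 116.7*I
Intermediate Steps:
w(Q, c) = 17
√(w(19, (m - 38) - 29) - 13635) = √(17 - 13635) = √(-13618) = I*√13618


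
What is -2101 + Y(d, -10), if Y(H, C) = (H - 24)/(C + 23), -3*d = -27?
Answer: -27328/13 ≈ -2102.2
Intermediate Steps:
d = 9 (d = -1/3*(-27) = 9)
Y(H, C) = (-24 + H)/(23 + C)
-2101 + Y(d, -10) = -2101 + (-24 + 9)/(23 - 10) = -2101 - 15/13 = -27328/13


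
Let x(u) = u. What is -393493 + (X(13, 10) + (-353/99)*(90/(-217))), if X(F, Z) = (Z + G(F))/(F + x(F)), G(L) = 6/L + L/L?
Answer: -317470964555/806806 ≈ -3.9349e+5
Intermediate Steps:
G(L) = 1 + 6/L (G(L) = 6/L + 1 = 1 + 6/L)
X(F, Z) = (Z + (6 + F)/F)/(2*F) (X(F, Z) = (Z + (6 + F)/F)/(F + F) = (Z + (6 + F)/F)/((2*F)) = (Z + (6 + F)/F)*(1/(2*F)) = (Z + (6 + F)/F)/(2*F))
-393493 + (X(13, 10) + (-353/99)*(90/(-217))) = -393493 + ((½)*(6 + 13 + 13*10)/13² + (-353/99)*(90/(-217))) = -393493 + ((½)*(1/169)*(6 + 13 + 130) + (-353*1/99)*(90*(-1/217))) = -393493 + ((½)*(1/169)*149 - 353/99*(-90/217)) = -393493 + (149/338 + 3530/2387) = -393493 + 1548803/806806 = -317470964555/806806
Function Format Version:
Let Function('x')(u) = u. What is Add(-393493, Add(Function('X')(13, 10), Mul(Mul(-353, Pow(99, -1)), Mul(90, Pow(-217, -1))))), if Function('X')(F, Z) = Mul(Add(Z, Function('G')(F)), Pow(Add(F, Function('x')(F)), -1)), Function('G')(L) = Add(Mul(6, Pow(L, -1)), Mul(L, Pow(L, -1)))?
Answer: Rational(-317470964555, 806806) ≈ -3.9349e+5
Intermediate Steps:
Function('G')(L) = Add(1, Mul(6, Pow(L, -1))) (Function('G')(L) = Add(Mul(6, Pow(L, -1)), 1) = Add(1, Mul(6, Pow(L, -1))))
Function('X')(F, Z) = Mul(Rational(1, 2), Pow(F, -1), Add(Z, Mul(Pow(F, -1), Add(6, F)))) (Function('X')(F, Z) = Mul(Add(Z, Mul(Pow(F, -1), Add(6, F))), Pow(Add(F, F), -1)) = Mul(Add(Z, Mul(Pow(F, -1), Add(6, F))), Pow(Mul(2, F), -1)) = Mul(Add(Z, Mul(Pow(F, -1), Add(6, F))), Mul(Rational(1, 2), Pow(F, -1))) = Mul(Rational(1, 2), Pow(F, -1), Add(Z, Mul(Pow(F, -1), Add(6, F)))))
Add(-393493, Add(Function('X')(13, 10), Mul(Mul(-353, Pow(99, -1)), Mul(90, Pow(-217, -1))))) = Add(-393493, Add(Mul(Rational(1, 2), Pow(13, -2), Add(6, 13, Mul(13, 10))), Mul(Mul(-353, Pow(99, -1)), Mul(90, Pow(-217, -1))))) = Add(-393493, Add(Mul(Rational(1, 2), Rational(1, 169), Add(6, 13, 130)), Mul(Mul(-353, Rational(1, 99)), Mul(90, Rational(-1, 217))))) = Add(-393493, Add(Mul(Rational(1, 2), Rational(1, 169), 149), Mul(Rational(-353, 99), Rational(-90, 217)))) = Add(-393493, Add(Rational(149, 338), Rational(3530, 2387))) = Add(-393493, Rational(1548803, 806806)) = Rational(-317470964555, 806806)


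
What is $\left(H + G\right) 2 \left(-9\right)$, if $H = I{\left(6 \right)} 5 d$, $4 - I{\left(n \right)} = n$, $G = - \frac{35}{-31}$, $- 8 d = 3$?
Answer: $- \frac{5445}{62} \approx -87.823$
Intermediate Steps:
$d = - \frac{3}{8}$ ($d = \left(- \frac{1}{8}\right) 3 = - \frac{3}{8} \approx -0.375$)
$G = \frac{35}{31}$ ($G = \left(-35\right) \left(- \frac{1}{31}\right) = \frac{35}{31} \approx 1.129$)
$I{\left(n \right)} = 4 - n$
$H = \frac{15}{4}$ ($H = \left(4 - 6\right) 5 \left(- \frac{3}{8}\right) = \left(-2\right) 5 \left(- \frac{3}{8}\right) = \left(-10\right) \left(- \frac{3}{8}\right) = \frac{15}{4} \approx 3.75$)
$\left(H + G\right) 2 \left(-9\right) = \left(\frac{15}{4} + \frac{35}{31}\right) 2 \left(-9\right) = \frac{605}{124} \left(-18\right) = - \frac{5445}{62}$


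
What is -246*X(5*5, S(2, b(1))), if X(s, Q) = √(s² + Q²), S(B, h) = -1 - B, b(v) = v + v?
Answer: -246*√634 ≈ -6194.1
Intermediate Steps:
b(v) = 2*v
X(s, Q) = √(Q² + s²)
-246*X(5*5, S(2, b(1))) = -246*√((-1 - 1*2)² + (5*5)²) = -246*√((-1 - 2)² + 25²) = -246*√((-3)² + 625) = -246*√(9 + 625) = -246*√634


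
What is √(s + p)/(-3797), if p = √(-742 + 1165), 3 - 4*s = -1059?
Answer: -√(1062 + 12*√47)/7594 ≈ -0.0044544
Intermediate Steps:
s = 531/2 (s = ¾ - ¼*(-1059) = ¾ + 1059/4 = 531/2 ≈ 265.50)
p = 3*√47 (p = √423 = 3*√47 ≈ 20.567)
√(s + p)/(-3797) = √(531/2 + 3*√47)/(-3797) = √(531/2 + 3*√47)*(-1/3797) = -√(531/2 + 3*√47)/3797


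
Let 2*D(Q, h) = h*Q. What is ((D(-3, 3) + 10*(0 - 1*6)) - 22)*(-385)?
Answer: 66605/2 ≈ 33303.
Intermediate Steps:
D(Q, h) = Q*h/2 (D(Q, h) = (h*Q)/2 = (Q*h)/2 = Q*h/2)
((D(-3, 3) + 10*(0 - 1*6)) - 22)*(-385) = (((½)*(-3)*3 + 10*(0 - 1*6)) - 22)*(-385) = ((-9/2 + 10*(0 - 6)) - 22)*(-385) = ((-9/2 + 10*(-6)) - 22)*(-385) = ((-9/2 - 60) - 22)*(-385) = (-129/2 - 22)*(-385) = -173/2*(-385) = 66605/2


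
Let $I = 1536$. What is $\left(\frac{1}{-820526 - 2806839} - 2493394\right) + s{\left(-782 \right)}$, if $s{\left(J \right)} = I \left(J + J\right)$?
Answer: $- \frac{17758483575771}{3627365} \approx -4.8957 \cdot 10^{6}$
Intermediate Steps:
$s{\left(J \right)} = 3072 J$ ($s{\left(J \right)} = 1536 \left(J + J\right) = 1536 \cdot 2 J = 3072 J$)
$\left(\frac{1}{-820526 - 2806839} - 2493394\right) + s{\left(-782 \right)} = \left(\frac{1}{-820526 - 2806839} - 2493394\right) + 3072 \left(-782\right) = \left(\frac{1}{-3627365} - 2493394\right) - 2402304 = \left(- \frac{1}{3627365} - 2493394\right) - 2402304 = - \frac{9044450126811}{3627365} - 2402304 = - \frac{17758483575771}{3627365}$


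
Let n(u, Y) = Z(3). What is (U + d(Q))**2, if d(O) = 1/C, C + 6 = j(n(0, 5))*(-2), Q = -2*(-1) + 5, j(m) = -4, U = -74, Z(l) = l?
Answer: 21609/4 ≈ 5402.3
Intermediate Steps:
n(u, Y) = 3
Q = 7 (Q = 2 + 5 = 7)
C = 2 (C = -6 - 4*(-2) = -6 + 8 = 2)
d(O) = 1/2
(U + d(Q))**2 = (-74 + 1/2)**2 = (-147/2)**2 = 21609/4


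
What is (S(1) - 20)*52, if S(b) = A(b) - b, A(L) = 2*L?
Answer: -988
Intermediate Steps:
S(b) = b (S(b) = 2*b - b = b)
(S(1) - 20)*52 = (1 - 20)*52 = -19*52 = -988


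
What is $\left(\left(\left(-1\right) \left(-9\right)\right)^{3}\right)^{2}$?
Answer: $531441$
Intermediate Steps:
$\left(\left(\left(-1\right) \left(-9\right)\right)^{3}\right)^{2} = \left(9^{3}\right)^{2} = 729^{2} = 531441$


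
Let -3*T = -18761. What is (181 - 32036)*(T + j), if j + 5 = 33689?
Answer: -3816643115/3 ≈ -1.2722e+9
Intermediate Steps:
j = 33684 (j = -5 + 33689 = 33684)
T = 18761/3 (T = -⅓*(-18761) = 18761/3 ≈ 6253.7)
(181 - 32036)*(T + j) = (181 - 32036)*(18761/3 + 33684) = -31855*119813/3 = -3816643115/3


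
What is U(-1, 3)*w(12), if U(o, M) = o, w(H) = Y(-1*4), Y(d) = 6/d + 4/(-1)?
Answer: 11/2 ≈ 5.5000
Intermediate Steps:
Y(d) = -4 + 6/d (Y(d) = 6/d + 4*(-1) = 6/d - 4 = -4 + 6/d)
w(H) = -11/2 (w(H) = -4 + 6/((-1*4)) = -4 + 6/(-4) = -4 + 6*(-1/4) = -4 - 3/2 = -11/2)
U(-1, 3)*w(12) = -1*(-11/2) = 11/2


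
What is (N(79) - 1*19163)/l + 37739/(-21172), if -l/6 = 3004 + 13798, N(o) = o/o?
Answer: -849711551/533597916 ≈ -1.5924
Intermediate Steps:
N(o) = 1
l = -100812 (l = -6*(3004 + 13798) = -6*16802 = -100812)
(N(79) - 1*19163)/l + 37739/(-21172) = (1 - 1*19163)/(-100812) + 37739/(-21172) = (1 - 19163)*(-1/100812) + 37739*(-1/21172) = -19162*(-1/100812) - 37739/21172 = 9581/50406 - 37739/21172 = -849711551/533597916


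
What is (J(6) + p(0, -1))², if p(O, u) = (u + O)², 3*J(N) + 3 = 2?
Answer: 4/9 ≈ 0.44444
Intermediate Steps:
J(N) = -⅓ (J(N) = -1 + (⅓)*2 = -1 + ⅔ = -⅓)
p(O, u) = (O + u)²
(J(6) + p(0, -1))² = (-⅓ + (0 - 1)²)² = (-⅓ + (-1)²)² = (-⅓ + 1)² = (⅔)² = 4/9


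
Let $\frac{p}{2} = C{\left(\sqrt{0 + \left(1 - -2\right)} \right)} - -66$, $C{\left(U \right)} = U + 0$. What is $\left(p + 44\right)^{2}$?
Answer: $30988 + 704 \sqrt{3} \approx 32207.0$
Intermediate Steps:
$C{\left(U \right)} = U$
$p = 132 + 2 \sqrt{3}$ ($p = 2 \left(\sqrt{0 + \left(1 - -2\right)} - -66\right) = 2 \left(\sqrt{0 + \left(1 + 2\right)} + 66\right) = 2 \left(\sqrt{0 + 3} + 66\right) = 2 \left(\sqrt{3} + 66\right) = 2 \left(66 + \sqrt{3}\right) = 132 + 2 \sqrt{3} \approx 135.46$)
$\left(p + 44\right)^{2} = \left(\left(132 + 2 \sqrt{3}\right) + 44\right)^{2} = \left(176 + 2 \sqrt{3}\right)^{2}$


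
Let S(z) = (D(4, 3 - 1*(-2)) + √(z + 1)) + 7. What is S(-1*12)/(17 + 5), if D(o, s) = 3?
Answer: 5/11 + I*√11/22 ≈ 0.45455 + 0.15076*I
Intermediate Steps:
S(z) = 10 + √(1 + z) (S(z) = (3 + √(z + 1)) + 7 = (3 + √(1 + z)) + 7 = 10 + √(1 + z))
S(-1*12)/(17 + 5) = (10 + √(1 - 1*12))/(17 + 5) = (10 + √(1 - 12))/22 = (10 + √(-11))*(1/22) = (10 + I*√11)*(1/22) = 5/11 + I*√11/22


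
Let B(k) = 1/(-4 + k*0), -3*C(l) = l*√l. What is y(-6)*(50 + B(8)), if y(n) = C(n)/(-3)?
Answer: -199*I*√6/6 ≈ -81.241*I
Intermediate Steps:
C(l) = -l^(3/2)/3 (C(l) = -l*√l/3 = -l^(3/2)/3)
B(k) = -¼ (B(k) = 1/(-4 + 0) = 1/(-4) = -¼)
y(n) = n^(3/2)/9 (y(n) = -n^(3/2)/3/(-3) = -n^(3/2)/3*(-⅓) = n^(3/2)/9)
y(-6)*(50 + B(8)) = ((-6)^(3/2)/9)*(50 - ¼) = ((-6*I*√6)/9)*(199/4) = -2*I*√6/3*(199/4) = -199*I*√6/6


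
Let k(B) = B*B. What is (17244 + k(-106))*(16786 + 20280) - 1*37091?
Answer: 1055602589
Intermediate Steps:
k(B) = B²
(17244 + k(-106))*(16786 + 20280) - 1*37091 = (17244 + (-106)²)*(16786 + 20280) - 1*37091 = (17244 + 11236)*37066 - 37091 = 28480*37066 - 37091 = 1055639680 - 37091 = 1055602589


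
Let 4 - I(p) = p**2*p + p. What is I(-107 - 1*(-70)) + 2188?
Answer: 52882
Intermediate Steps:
I(p) = 4 - p - p**3 (I(p) = 4 - (p**2*p + p) = 4 - (p**3 + p) = 4 - (p + p**3) = 4 + (-p - p**3) = 4 - p - p**3)
I(-107 - 1*(-70)) + 2188 = (4 - (-107 - 1*(-70)) - (-107 - 1*(-70))**3) + 2188 = (4 - (-107 + 70) - (-107 + 70)**3) + 2188 = (4 - 1*(-37) - 1*(-37)**3) + 2188 = (4 + 37 - 1*(-50653)) + 2188 = (4 + 37 + 50653) + 2188 = 50694 + 2188 = 52882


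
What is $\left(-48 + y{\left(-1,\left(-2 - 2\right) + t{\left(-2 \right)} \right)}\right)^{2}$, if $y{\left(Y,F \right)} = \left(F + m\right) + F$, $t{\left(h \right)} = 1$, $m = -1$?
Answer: $3025$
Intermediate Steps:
$y{\left(Y,F \right)} = -1 + 2 F$ ($y{\left(Y,F \right)} = \left(F - 1\right) + F = \left(-1 + F\right) + F = -1 + 2 F$)
$\left(-48 + y{\left(-1,\left(-2 - 2\right) + t{\left(-2 \right)} \right)}\right)^{2} = \left(-48 + \left(-1 + 2 \left(\left(-2 - 2\right) + 1\right)\right)\right)^{2} = \left(-48 + \left(-1 + 2 \left(-4 + 1\right)\right)\right)^{2} = \left(-48 + \left(-1 + 2 \left(-3\right)\right)\right)^{2} = \left(-48 - 7\right)^{2} = \left(-55\right)^{2} = 3025$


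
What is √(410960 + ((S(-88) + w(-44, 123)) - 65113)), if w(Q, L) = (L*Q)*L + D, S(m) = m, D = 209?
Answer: 2*I*√79927 ≈ 565.43*I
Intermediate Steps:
w(Q, L) = 209 + Q*L² (w(Q, L) = (L*Q)*L + 209 = Q*L² + 209 = 209 + Q*L²)
√(410960 + ((S(-88) + w(-44, 123)) - 65113)) = √(410960 + ((-88 + (209 - 44*123²)) - 65113)) = √(410960 + ((-88 + (209 - 44*15129)) - 65113)) = √(410960 + ((-88 + (209 - 665676)) - 65113)) = √(410960 + ((-88 - 665467) - 65113)) = √(410960 + (-665555 - 65113)) = √(410960 - 730668) = √(-319708) = 2*I*√79927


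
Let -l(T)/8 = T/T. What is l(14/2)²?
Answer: 64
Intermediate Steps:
l(T) = -8 (l(T) = -8*T/T = -8*1 = -8)
l(14/2)² = (-8)² = 64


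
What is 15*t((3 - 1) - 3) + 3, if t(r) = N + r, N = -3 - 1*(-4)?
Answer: 3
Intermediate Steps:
N = 1 (N = -3 + 4 = 1)
t(r) = 1 + r
15*t((3 - 1) - 3) + 3 = 15*(1 + ((3 - 1) - 3)) + 3 = 15*(1 + (2 - 3)) + 3 = 15*(1 - 1) + 3 = 15*0 + 3 = 0 + 3 = 3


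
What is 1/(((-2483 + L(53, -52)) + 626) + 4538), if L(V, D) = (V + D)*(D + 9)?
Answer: 1/2638 ≈ 0.00037907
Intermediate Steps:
L(V, D) = (9 + D)*(D + V) (L(V, D) = (D + V)*(9 + D) = (9 + D)*(D + V))
1/(((-2483 + L(53, -52)) + 626) + 4538) = 1/(((-2483 + ((-52)² + 9*(-52) + 9*53 - 52*53)) + 626) + 4538) = 1/(((-2483 + (2704 - 468 + 477 - 2756)) + 626) + 4538) = 1/(((-2483 - 43) + 626) + 4538) = 1/((-2526 + 626) + 4538) = 1/(-1900 + 4538) = 1/2638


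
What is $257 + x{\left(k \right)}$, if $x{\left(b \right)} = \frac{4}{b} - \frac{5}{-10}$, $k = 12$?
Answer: $\frac{1547}{6} \approx 257.83$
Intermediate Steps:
$x{\left(b \right)} = \frac{1}{2} + \frac{4}{b}$ ($x{\left(b \right)} = \frac{4}{b} - - \frac{1}{2} = \frac{4}{b} + \frac{1}{2} = \frac{1}{2} + \frac{4}{b}$)
$257 + x{\left(k \right)} = 257 + \frac{8 + 12}{2 \cdot 12} = 257 + \frac{1}{2} \cdot \frac{1}{12} \cdot 20 = 257 + \frac{5}{6} = \frac{1547}{6}$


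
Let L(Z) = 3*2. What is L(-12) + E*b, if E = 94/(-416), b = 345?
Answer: -14967/208 ≈ -71.957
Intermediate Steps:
L(Z) = 6
E = -47/208 (E = 94*(-1/416) = -47/208 ≈ -0.22596)
L(-12) + E*b = 6 - 47/208*345 = 6 - 16215/208 = -14967/208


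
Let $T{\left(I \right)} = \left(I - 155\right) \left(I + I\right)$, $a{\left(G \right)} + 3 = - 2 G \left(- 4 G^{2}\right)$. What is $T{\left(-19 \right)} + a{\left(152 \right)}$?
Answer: $28101073$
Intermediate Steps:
$a{\left(G \right)} = -3 + 8 G^{3}$ ($a{\left(G \right)} = -3 + - 2 G \left(- 4 G^{2}\right) = -3 + 8 G^{3}$)
$T{\left(I \right)} = 2 I \left(-155 + I\right)$ ($T{\left(I \right)} = \left(-155 + I\right) 2 I = 2 I \left(-155 + I\right)$)
$T{\left(-19 \right)} + a{\left(152 \right)} = 2 \left(-19\right) \left(-155 - 19\right) - \left(3 - 8 \cdot 152^{3}\right) = 2 \left(-19\right) \left(-174\right) + \left(-3 + 8 \cdot 3511808\right) = 6612 + \left(-3 + 28094464\right) = 6612 + 28094461 = 28101073$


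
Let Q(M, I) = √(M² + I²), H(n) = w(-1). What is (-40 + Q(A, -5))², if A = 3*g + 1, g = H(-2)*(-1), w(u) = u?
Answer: (40 - √41)² ≈ 1128.8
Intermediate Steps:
H(n) = -1
g = 1 (g = -1*(-1) = 1)
A = 4 (A = 3*1 + 1 = 3 + 1 = 4)
Q(M, I) = √(I² + M²)
(-40 + Q(A, -5))² = (-40 + √((-5)² + 4²))² = (-40 + √(25 + 16))² = (-40 + √41)²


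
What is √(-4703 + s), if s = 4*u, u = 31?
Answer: I*√4579 ≈ 67.668*I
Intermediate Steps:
s = 124 (s = 4*31 = 124)
√(-4703 + s) = √(-4703 + 124) = √(-4579) = I*√4579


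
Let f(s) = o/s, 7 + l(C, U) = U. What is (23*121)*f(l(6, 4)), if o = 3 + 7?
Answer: -27830/3 ≈ -9276.7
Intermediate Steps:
o = 10
l(C, U) = -7 + U
f(s) = 10/s
(23*121)*f(l(6, 4)) = (23*121)*(10/(-7 + 4)) = 2783*(10/(-3)) = 2783*(10*(-1/3)) = 2783*(-10/3) = -27830/3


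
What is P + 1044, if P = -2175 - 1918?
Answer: -3049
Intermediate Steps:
P = -4093
P + 1044 = -4093 + 1044 = -3049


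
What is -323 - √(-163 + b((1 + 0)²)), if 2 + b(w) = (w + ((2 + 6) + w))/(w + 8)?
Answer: -323 - 5*I*√59/3 ≈ -323.0 - 12.802*I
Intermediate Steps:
b(w) = -2 + (8 + 2*w)/(8 + w) (b(w) = -2 + (w + ((2 + 6) + w))/(w + 8) = -2 + (w + (8 + w))/(8 + w) = -2 + (8 + 2*w)/(8 + w))
-323 - √(-163 + b((1 + 0)²)) = -323 - √(-163 - 8/(8 + (1 + 0)²)) = -323 - √(-163 - 8/(8 + 1²)) = -323 - √(-163 - 8/(8 + 1)) = -323 - √(-163 - 8/9) = -323 - √(-1475/9) = -323 - 5*I*√59/3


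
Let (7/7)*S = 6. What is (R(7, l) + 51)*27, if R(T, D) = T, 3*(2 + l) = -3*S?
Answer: 1566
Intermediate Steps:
S = 6
l = -8 (l = -2 + (-3*6)/3 = -2 + (⅓)*(-18) = -2 - 6 = -8)
(R(7, l) + 51)*27 = (7 + 51)*27 = 58*27 = 1566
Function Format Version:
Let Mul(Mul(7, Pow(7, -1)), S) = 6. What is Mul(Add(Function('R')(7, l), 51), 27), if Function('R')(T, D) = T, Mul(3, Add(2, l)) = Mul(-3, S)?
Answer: 1566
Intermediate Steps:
S = 6
l = -8 (l = Add(-2, Mul(Rational(1, 3), Mul(-3, 6))) = Add(-2, Mul(Rational(1, 3), -18)) = Add(-2, -6) = -8)
Mul(Add(Function('R')(7, l), 51), 27) = Mul(Add(7, 51), 27) = Mul(58, 27) = 1566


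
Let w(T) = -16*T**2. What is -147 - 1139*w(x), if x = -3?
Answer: 163869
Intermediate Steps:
-147 - 1139*w(x) = -147 - (-18224)*(-3)**2 = -147 - (-18224)*9 = -147 - 1139*(-144) = -147 + 164016 = 163869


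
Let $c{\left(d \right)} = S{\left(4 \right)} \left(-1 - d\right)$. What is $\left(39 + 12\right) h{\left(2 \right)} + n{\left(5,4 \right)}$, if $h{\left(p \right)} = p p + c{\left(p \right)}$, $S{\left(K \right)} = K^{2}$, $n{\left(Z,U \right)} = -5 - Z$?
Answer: $-2254$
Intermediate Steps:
$c{\left(d \right)} = -16 - 16 d$ ($c{\left(d \right)} = 4^{2} \left(-1 - d\right) = 16 \left(-1 - d\right) = -16 - 16 d$)
$h{\left(p \right)} = -16 + p^{2} - 16 p$ ($h{\left(p \right)} = p p - \left(16 + 16 p\right) = p^{2} - \left(16 + 16 p\right) = -16 + p^{2} - 16 p$)
$\left(39 + 12\right) h{\left(2 \right)} + n{\left(5,4 \right)} = \left(39 + 12\right) \left(-16 + 2^{2} - 32\right) - 10 = 51 \left(-16 + 4 - 32\right) - 10 = 51 \left(-44\right) - 10 = -2244 - 10 = -2254$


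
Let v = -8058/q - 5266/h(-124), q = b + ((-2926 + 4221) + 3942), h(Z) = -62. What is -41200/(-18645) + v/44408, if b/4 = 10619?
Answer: 541703746179859/244935658463496 ≈ 2.2116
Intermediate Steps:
b = 42476 (b = 4*10619 = 42476)
q = 47713 (q = 42476 + ((-2926 + 4221) + 3942) = 42476 + (1295 + 3942) = 42476 + 5237 = 47713)
v = 125378531/1479103 (v = -8058/47713 - 5266/(-62) = -8058*1/47713 - 5266*(-1/62) = -8058/47713 + 2633/31 = 125378531/1479103 ≈ 84.767)
-41200/(-18645) + v/44408 = -41200/(-18645) + (125378531/1479103)/44408 = -41200*(-1/18645) + (125378531/1479103)*(1/44408) = 8240/3729 + 125378531/65684006024 = 541703746179859/244935658463496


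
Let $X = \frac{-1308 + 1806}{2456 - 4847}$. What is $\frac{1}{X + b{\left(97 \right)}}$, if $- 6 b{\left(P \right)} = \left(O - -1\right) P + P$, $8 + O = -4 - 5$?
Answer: $\frac{1594}{386213} \approx 0.0041273$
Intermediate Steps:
$O = -17$ ($O = -8 - 9 = -17$)
$b{\left(P \right)} = \frac{5 P}{2}$ ($b{\left(P \right)} = - \frac{\left(-17 - -1\right) P + P}{6} = - \frac{\left(-17 + 1\right) P + P}{6} = - \frac{- 16 P + P}{6} = - \frac{\left(-15\right) P}{6} = \frac{5 P}{2}$)
$X = - \frac{166}{797}$ ($X = \frac{498}{-2391} = 498 \left(- \frac{1}{2391}\right) = - \frac{166}{797} \approx -0.20828$)
$\frac{1}{X + b{\left(97 \right)}} = \frac{1}{- \frac{166}{797} + \frac{5}{2} \cdot 97} = \frac{1}{- \frac{166}{797} + \frac{485}{2}} = \frac{1}{\frac{386213}{1594}} = \frac{1594}{386213}$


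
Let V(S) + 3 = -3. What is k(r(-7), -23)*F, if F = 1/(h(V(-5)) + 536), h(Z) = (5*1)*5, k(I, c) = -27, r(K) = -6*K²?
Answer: -9/187 ≈ -0.048128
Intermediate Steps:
V(S) = -6 (V(S) = -3 - 3 = -6)
h(Z) = 25 (h(Z) = 5*5 = 25)
F = 1/561 (F = 1/(25 + 536) = 1/561 ≈ 0.0017825)
k(r(-7), -23)*F = -27*1/561 = -9/187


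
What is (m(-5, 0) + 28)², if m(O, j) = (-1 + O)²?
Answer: 4096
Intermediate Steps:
(m(-5, 0) + 28)² = ((-1 - 5)² + 28)² = ((-6)² + 28)² = (36 + 28)² = 64² = 4096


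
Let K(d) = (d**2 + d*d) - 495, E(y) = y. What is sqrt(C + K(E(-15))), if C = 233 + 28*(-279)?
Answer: 2*I*sqrt(1906) ≈ 87.316*I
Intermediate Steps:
K(d) = -495 + 2*d**2 (K(d) = (d**2 + d**2) - 495 = 2*d**2 - 495 = -495 + 2*d**2)
C = -7579 (C = 233 - 7812 = -7579)
sqrt(C + K(E(-15))) = sqrt(-7579 + (-495 + 2*(-15)**2)) = sqrt(-7579 + (-495 + 2*225)) = sqrt(-7579 + (-495 + 450)) = sqrt(-7579 - 45) = sqrt(-7624) = 2*I*sqrt(1906)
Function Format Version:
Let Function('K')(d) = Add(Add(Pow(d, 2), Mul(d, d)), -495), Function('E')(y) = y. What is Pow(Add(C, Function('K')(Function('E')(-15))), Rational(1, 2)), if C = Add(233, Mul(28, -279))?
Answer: Mul(2, I, Pow(1906, Rational(1, 2))) ≈ Mul(87.316, I)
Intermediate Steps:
Function('K')(d) = Add(-495, Mul(2, Pow(d, 2))) (Function('K')(d) = Add(Add(Pow(d, 2), Pow(d, 2)), -495) = Add(Mul(2, Pow(d, 2)), -495) = Add(-495, Mul(2, Pow(d, 2))))
C = -7579 (C = Add(233, -7812) = -7579)
Pow(Add(C, Function('K')(Function('E')(-15))), Rational(1, 2)) = Pow(Add(-7579, Add(-495, Mul(2, Pow(-15, 2)))), Rational(1, 2)) = Pow(Add(-7579, Add(-495, Mul(2, 225))), Rational(1, 2)) = Pow(Add(-7579, Add(-495, 450)), Rational(1, 2)) = Pow(Add(-7579, -45), Rational(1, 2)) = Pow(-7624, Rational(1, 2)) = Mul(2, I, Pow(1906, Rational(1, 2)))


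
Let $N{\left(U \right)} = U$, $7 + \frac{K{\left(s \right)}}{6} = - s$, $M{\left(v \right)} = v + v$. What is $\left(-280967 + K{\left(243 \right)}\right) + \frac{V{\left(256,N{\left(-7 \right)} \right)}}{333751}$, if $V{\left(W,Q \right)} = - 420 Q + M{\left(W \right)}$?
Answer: $- \frac{94273640265}{333751} \approx -2.8247 \cdot 10^{5}$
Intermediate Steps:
$M{\left(v \right)} = 2 v$
$K{\left(s \right)} = -42 - 6 s$ ($K{\left(s \right)} = -42 + 6 \left(- s\right) = -42 - 6 s$)
$V{\left(W,Q \right)} = - 420 Q + 2 W$
$\left(-280967 + K{\left(243 \right)}\right) + \frac{V{\left(256,N{\left(-7 \right)} \right)}}{333751} = \left(-280967 - 1500\right) + \frac{\left(-420\right) \left(-7\right) + 2 \cdot 256}{333751} = \left(-280967 - 1500\right) + \left(2940 + 512\right) \frac{1}{333751} = \left(-280967 - 1500\right) + 3452 \cdot \frac{1}{333751} = -282467 + \frac{3452}{333751} = - \frac{94273640265}{333751}$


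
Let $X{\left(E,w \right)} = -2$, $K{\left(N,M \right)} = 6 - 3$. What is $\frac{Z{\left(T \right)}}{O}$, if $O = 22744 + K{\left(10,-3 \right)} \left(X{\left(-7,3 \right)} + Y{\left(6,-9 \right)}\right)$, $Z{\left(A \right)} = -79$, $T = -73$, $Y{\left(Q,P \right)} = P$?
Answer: $- \frac{79}{22711} \approx -0.0034785$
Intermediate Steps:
$K{\left(N,M \right)} = 3$
$O = 22711$ ($O = 22744 + 3 \left(-2 - 9\right) = 22744 + 3 \left(-11\right) = 22744 - 33 = 22711$)
$\frac{Z{\left(T \right)}}{O} = - \frac{79}{22711}$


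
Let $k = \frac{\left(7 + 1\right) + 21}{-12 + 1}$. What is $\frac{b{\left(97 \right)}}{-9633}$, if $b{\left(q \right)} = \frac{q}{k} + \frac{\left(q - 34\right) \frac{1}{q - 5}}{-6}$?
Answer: $\frac{15149}{3953976} \approx 0.0038313$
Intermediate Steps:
$k = - \frac{29}{11}$ ($k = \frac{8 + 21}{-11} = 29 \left(- \frac{1}{11}\right) = - \frac{29}{11} \approx -2.6364$)
$b{\left(q \right)} = - \frac{11 q}{29} - \frac{-34 + q}{6 \left(-5 + q\right)}$ ($b{\left(q \right)} = \frac{q}{- \frac{29}{11}} + \frac{\left(q - 34\right) \frac{1}{q - 5}}{-6} = q \left(- \frac{11}{29}\right) + \frac{-34 + q}{-5 + q} \left(- \frac{1}{6}\right) = - \frac{11 q}{29} + \frac{-34 + q}{-5 + q} \left(- \frac{1}{6}\right) = - \frac{11 q}{29} - \frac{-34 + q}{6 \left(-5 + q\right)}$)
$\frac{b{\left(97 \right)}}{-9633} = \frac{\frac{1}{174} \frac{1}{-5 + 97} \left(986 - 66 \cdot 97^{2} + 301 \cdot 97\right)}{-9633} = \frac{986 - 620994 + 29197}{174 \cdot 92} \left(- \frac{1}{9633}\right) = \frac{1}{174} \cdot \frac{1}{92} \left(986 - 620994 + 29197\right) \left(- \frac{1}{9633}\right) = \frac{1}{174} \cdot \frac{1}{92} \left(-590811\right) \left(- \frac{1}{9633}\right) = \left(- \frac{196937}{5336}\right) \left(- \frac{1}{9633}\right) = \frac{15149}{3953976}$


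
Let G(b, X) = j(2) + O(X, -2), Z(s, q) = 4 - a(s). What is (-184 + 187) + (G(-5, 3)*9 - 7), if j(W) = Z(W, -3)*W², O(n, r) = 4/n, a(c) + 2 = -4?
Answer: 368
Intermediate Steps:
a(c) = -6 (a(c) = -2 - 4 = -6)
Z(s, q) = 10 (Z(s, q) = 4 - 1*(-6) = 4 + 6 = 10)
j(W) = 10*W²
G(b, X) = 40 + 4/X (G(b, X) = 10*2² + 4/X = 10*4 + 4/X = 40 + 4/X)
(-184 + 187) + (G(-5, 3)*9 - 7) = (-184 + 187) + ((40 + 4/3)*9 - 7) = 3 + ((40 + 4*(⅓))*9 - 7) = 3 + ((40 + 4/3)*9 - 7) = 3 + ((124/3)*9 - 7) = 3 + (372 - 7) = 3 + 365 = 368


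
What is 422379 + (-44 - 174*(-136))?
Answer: 445999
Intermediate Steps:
422379 + (-44 - 174*(-136)) = 422379 + (-44 + 23664) = 422379 + 23620 = 445999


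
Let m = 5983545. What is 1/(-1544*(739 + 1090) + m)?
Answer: 1/3159569 ≈ 3.1650e-7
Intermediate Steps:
1/(-1544*(739 + 1090) + m) = 1/(-1544*(739 + 1090) + 5983545) = 1/(-1544*1829 + 5983545) = 1/(-2823976 + 5983545) = 1/3159569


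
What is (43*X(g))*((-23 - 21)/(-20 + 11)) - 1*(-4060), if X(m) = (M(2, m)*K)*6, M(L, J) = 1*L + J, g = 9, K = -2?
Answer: -71068/3 ≈ -23689.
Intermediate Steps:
M(L, J) = J + L (M(L, J) = L + J = J + L)
X(m) = -24 - 12*m (X(m) = ((m + 2)*(-2))*6 = ((2 + m)*(-2))*6 = (-4 - 2*m)*6 = -24 - 12*m)
(43*X(g))*((-23 - 21)/(-20 + 11)) - 1*(-4060) = (43*(-24 - 12*9))*((-23 - 21)/(-20 + 11)) - 1*(-4060) = (43*(-24 - 108))*(-44/(-9)) + 4060 = (43*(-132))*(-44*(-⅑)) + 4060 = -5676*44/9 + 4060 = -83248/3 + 4060 = -71068/3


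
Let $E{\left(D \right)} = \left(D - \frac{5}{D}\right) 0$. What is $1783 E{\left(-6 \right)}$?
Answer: $0$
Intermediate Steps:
$E{\left(D \right)} = 0$
$1783 E{\left(-6 \right)} = 1783 \cdot 0 = 0$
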